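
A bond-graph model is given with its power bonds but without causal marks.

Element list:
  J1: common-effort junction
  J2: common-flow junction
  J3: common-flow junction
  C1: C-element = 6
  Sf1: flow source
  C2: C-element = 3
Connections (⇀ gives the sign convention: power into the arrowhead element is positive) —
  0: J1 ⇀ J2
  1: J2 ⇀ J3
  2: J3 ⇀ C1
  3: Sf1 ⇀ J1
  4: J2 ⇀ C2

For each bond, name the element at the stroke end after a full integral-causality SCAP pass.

bond 3 →Sf1  (Sf1: flow source, stroke at near end)
bond 0 →J1  (J1: last free bond brings effort in)
bond 1 →J2  (common-f at J2 fixed by 0)
bond 4 →J2  (common-f at J2 fixed by 0)
bond 2 →J3  (1-jn J3 has f-setter on 1)

#0 →J1
#1 →J2
#2 →J3
#3 →Sf1
#4 →J2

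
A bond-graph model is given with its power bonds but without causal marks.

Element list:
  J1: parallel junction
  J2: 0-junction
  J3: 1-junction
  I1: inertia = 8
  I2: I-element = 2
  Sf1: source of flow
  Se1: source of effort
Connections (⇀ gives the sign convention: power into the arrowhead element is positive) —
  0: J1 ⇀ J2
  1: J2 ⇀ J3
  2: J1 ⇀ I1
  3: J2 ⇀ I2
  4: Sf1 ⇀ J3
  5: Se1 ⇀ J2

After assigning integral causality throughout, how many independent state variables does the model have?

2  (I1, I2 all integral)

bond 4 stroke→Sf1  (Sf1: flow source, stroke at near end)
bond 5 stroke→J2  (Se1 (Se) sets effort on bond)
bond 0 stroke→J1  (common-e at J2 fixed by 5)
bond 1 stroke→J3  (0-jn J2 has e-setter on 5)
bond 3 stroke→I2  (common-e at J2 fixed by 5)
bond 2 stroke→I1  (J1: bond 0 brought effort, rest push out)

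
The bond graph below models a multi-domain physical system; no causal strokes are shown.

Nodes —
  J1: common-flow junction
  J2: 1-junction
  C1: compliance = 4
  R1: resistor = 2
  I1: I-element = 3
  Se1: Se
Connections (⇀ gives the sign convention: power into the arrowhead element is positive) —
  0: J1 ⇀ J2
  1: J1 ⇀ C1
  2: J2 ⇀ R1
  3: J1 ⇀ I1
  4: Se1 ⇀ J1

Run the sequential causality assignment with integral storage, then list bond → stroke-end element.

β0 |J1
β1 |J1
β2 |J2
β3 |I1
β4 |J1

β4 |J1  (Se1 fixes effort; stroke away)
β1 |J1  (C1 integral (e out))
β3 |I1  (I1 integral (f out))
β0 |J1  (J1 flow already set via bond 3)
β2 |J2  (J2: bond 0 brought flow, rest push out)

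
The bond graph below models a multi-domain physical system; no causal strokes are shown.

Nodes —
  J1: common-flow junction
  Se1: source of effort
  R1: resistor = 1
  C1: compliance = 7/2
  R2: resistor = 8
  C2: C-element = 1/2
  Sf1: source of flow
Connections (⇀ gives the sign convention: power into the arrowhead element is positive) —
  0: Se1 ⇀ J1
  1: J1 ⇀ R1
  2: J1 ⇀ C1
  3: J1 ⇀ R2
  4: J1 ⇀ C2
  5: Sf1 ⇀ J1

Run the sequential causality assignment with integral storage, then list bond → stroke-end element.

b0 stroke→J1  (source Se1 imposes e)
b5 stroke→Sf1  (Sf1 fixes flow; stroke at Sf1)
b1 stroke→J1  (J1: bond 5 brought flow, rest push out)
b2 stroke→J1  (J1: bond 5 brought flow, rest push out)
b3 stroke→J1  (common-f at J1 fixed by 5)
b4 stroke→J1  (common-f at J1 fixed by 5)

β0 stroke at J1
β1 stroke at J1
β2 stroke at J1
β3 stroke at J1
β4 stroke at J1
β5 stroke at Sf1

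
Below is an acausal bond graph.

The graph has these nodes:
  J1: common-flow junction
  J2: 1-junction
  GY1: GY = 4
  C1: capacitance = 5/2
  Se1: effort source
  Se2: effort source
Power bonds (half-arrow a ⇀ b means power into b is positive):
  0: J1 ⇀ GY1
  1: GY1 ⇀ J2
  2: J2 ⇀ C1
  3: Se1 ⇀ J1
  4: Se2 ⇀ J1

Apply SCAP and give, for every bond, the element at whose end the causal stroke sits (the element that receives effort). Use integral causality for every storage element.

bond 0 stroke→GY1
bond 1 stroke→GY1
bond 2 stroke→J2
bond 3 stroke→J1
bond 4 stroke→J1

bond 3 stroke→J1  (Se1 fixes effort; stroke away)
bond 4 stroke→J1  (Se2 fixes effort; stroke away)
bond 0 stroke→GY1  (only one flow-in slot at J1)
bond 1 stroke→GY1  (GY1 both-in/both-out from 0)
bond 2 stroke→J2  (J2 flow already set via bond 1)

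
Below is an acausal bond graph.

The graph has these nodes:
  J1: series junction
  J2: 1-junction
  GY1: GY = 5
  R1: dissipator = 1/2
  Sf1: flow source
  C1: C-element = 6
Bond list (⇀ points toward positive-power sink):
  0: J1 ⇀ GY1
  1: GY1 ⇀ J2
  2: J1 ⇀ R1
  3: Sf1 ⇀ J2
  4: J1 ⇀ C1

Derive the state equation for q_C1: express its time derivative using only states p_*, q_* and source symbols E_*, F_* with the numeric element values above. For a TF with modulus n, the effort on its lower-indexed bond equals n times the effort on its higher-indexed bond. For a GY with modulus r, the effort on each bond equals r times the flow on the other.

#3 stroke→Sf1  (Sf1: flow source, stroke at near end)
#1 stroke→J2  (1-jn J2 has f-setter on 3)
#0 stroke→J1  (GY GY1: same side as bond 1)
#4 stroke→J1  (C1 outputs effort q/C1)
#2 stroke→R1  (closing 1-jn rule on J1)

dq_C1/dt = -10*F_Sf1 - q_C1/3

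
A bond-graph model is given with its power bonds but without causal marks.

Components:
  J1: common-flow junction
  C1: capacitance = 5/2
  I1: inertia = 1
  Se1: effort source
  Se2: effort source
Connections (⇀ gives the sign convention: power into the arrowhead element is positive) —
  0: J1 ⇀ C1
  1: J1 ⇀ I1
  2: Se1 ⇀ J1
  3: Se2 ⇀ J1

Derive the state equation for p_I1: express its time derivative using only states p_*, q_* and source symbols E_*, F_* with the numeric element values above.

#2 stroke at J1  (Se1 fixes effort; stroke away)
#3 stroke at J1  (Se2 fixes effort; stroke away)
#0 stroke at J1  (C1 outputs effort q/C1)
#1 stroke at I1  (only one flow-in slot at J1)

dp_I1/dt = E_Se1 + E_Se2 - 2*q_C1/5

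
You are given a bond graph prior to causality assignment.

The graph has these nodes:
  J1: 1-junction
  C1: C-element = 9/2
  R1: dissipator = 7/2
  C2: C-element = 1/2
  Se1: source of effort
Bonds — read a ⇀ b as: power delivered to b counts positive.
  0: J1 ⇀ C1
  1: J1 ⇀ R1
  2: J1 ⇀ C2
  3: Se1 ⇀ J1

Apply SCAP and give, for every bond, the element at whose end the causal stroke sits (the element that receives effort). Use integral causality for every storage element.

b3 stroke at J1  (Se1 fixes effort; stroke away)
b0 stroke at J1  (C1 outputs effort q/C1)
b2 stroke at J1  (C2: C, integral causality)
b1 stroke at R1  (only one flow-in slot at J1)

b0 →J1
b1 →R1
b2 →J1
b3 →J1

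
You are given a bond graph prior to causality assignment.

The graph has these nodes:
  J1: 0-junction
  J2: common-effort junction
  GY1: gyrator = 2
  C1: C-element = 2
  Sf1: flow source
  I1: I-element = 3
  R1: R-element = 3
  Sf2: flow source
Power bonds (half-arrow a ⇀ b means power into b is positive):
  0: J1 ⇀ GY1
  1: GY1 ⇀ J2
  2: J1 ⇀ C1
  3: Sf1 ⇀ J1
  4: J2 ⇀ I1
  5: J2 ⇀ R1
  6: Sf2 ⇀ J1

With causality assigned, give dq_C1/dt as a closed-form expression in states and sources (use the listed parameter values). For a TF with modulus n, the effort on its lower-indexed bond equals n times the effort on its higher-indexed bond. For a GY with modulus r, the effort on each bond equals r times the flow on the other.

#3 →Sf1  (Sf1: flow source, stroke at near end)
#6 →Sf2  (Sf2: flow source, stroke at near end)
#2 →J1  (prefer integral on C1)
#0 →GY1  (J1 effort already set via bond 2)
#1 →GY1  (GY1 both-in/both-out from 0)
#4 →I1  (I1: I, integral causality)
#5 →J2  (J2 needs exactly one e-in)

dq_C1/dt = F_Sf1 + F_Sf2 + p_I1/2 - 3*q_C1/8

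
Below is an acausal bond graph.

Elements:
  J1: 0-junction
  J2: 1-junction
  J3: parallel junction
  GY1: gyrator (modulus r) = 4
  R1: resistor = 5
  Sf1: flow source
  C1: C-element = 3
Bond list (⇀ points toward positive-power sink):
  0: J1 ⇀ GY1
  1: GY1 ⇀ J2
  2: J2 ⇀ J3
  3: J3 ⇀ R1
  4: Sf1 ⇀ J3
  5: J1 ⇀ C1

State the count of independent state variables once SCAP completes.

bond 4 →Sf1  (Sf1 fixes flow; stroke at Sf1)
bond 5 →J1  (C1: C, integral causality)
bond 0 →GY1  (J1: bond 5 brought effort, rest push out)
bond 1 →GY1  (GY1 both-in/both-out from 0)
bond 2 →J2  (J2 flow already set via bond 1)
bond 3 →J3  (J3 needs exactly one e-in)

1  (C1 all integral)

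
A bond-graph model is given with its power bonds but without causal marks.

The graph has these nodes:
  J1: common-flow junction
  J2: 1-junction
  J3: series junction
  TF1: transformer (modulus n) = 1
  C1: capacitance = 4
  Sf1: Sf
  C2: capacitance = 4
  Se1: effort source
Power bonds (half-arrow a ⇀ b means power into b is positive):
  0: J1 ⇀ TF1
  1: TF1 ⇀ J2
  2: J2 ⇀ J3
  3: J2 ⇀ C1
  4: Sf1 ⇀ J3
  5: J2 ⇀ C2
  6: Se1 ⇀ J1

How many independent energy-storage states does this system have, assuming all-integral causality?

2  (C1, C2 all integral)

bond 4 stroke→Sf1  (Sf1 fixes flow; stroke at Sf1)
bond 6 stroke→J1  (source Se1 imposes e)
bond 0 stroke→TF1  (closing 1-jn rule on J1)
bond 2 stroke→J3  (J3: bond 4 brought flow, rest push out)
bond 1 stroke→J2  (TF1: transformer flips bond 0)
bond 3 stroke→J2  (1-jn J2 has f-setter on 2)
bond 5 stroke→J2  (common-f at J2 fixed by 2)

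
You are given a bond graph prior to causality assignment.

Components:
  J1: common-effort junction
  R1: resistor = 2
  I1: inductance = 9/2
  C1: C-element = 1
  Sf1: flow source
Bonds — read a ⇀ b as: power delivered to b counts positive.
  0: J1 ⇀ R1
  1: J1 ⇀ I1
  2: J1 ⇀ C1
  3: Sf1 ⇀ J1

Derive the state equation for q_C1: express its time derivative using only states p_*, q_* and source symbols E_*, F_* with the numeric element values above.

dq_C1/dt = F_Sf1 - 2*p_I1/9 - q_C1/2

bond 3 →Sf1  (source Sf1 imposes f)
bond 1 →I1  (I1 integral (f out))
bond 2 →J1  (prefer integral on C1)
bond 0 →R1  (J1 effort already set via bond 2)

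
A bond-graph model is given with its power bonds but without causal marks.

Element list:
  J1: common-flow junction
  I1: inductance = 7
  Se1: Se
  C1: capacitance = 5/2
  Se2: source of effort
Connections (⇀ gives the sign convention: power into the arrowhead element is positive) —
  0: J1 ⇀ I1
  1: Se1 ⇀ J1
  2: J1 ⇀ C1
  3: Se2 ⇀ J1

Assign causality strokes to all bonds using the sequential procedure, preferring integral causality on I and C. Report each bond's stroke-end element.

β1 |J1  (Se1: effort source, stroke at far end)
β3 |J1  (source Se2 imposes e)
β0 |I1  (prefer integral on I1)
β2 |J1  (1-jn J1 has f-setter on 0)

b0 stroke at I1
b1 stroke at J1
b2 stroke at J1
b3 stroke at J1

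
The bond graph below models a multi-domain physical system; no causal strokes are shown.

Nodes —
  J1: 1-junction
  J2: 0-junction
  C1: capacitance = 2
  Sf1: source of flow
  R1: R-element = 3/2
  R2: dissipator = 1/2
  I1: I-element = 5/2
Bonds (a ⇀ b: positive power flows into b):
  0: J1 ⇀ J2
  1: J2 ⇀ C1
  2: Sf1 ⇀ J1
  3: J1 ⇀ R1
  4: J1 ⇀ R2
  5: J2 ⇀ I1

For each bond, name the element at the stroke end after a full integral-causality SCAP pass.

#2 stroke at Sf1  (Sf1: flow source, stroke at near end)
#0 stroke at J1  (common-f at J1 fixed by 2)
#3 stroke at J1  (common-f at J1 fixed by 2)
#4 stroke at J1  (common-f at J1 fixed by 2)
#1 stroke at J2  (C1: C, integral causality)
#5 stroke at I1  (J2 effort already set via bond 1)

b0 stroke at J1
b1 stroke at J2
b2 stroke at Sf1
b3 stroke at J1
b4 stroke at J1
b5 stroke at I1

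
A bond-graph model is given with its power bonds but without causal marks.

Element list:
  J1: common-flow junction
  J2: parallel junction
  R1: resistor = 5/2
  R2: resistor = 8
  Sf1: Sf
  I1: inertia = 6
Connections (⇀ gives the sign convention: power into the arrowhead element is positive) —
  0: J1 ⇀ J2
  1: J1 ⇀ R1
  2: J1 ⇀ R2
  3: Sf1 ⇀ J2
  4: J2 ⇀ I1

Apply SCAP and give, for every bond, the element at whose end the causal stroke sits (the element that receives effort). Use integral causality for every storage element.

#3 stroke at Sf1  (Sf1: flow source, stroke at near end)
#4 stroke at I1  (I1 integral (f out))
#0 stroke at J2  (J2: last free bond brings effort in)
#1 stroke at J1  (common-f at J1 fixed by 0)
#2 stroke at J1  (1-jn J1 has f-setter on 0)

bond 0 stroke at J2
bond 1 stroke at J1
bond 2 stroke at J1
bond 3 stroke at Sf1
bond 4 stroke at I1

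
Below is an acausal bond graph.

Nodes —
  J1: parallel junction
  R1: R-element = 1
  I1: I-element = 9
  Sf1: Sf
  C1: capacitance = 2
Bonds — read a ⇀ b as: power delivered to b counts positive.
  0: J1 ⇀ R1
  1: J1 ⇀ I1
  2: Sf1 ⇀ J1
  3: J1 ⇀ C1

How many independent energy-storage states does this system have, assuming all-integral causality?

2  (C1, I1 all integral)

β2 |Sf1  (Sf1 fixes flow; stroke at Sf1)
β1 |I1  (I1 outputs flow p/I1)
β3 |J1  (C1 integral (e out))
β0 |R1  (0-jn J1 has e-setter on 3)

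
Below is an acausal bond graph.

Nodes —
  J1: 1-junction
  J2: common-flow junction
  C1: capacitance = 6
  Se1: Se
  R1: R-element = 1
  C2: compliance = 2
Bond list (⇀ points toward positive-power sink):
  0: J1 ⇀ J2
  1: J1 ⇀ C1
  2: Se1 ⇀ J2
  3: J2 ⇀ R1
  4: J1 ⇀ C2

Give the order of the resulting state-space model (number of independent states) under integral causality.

2  (C1, C2 all integral)

β2 stroke at J2  (source Se1 imposes e)
β1 stroke at J1  (C1 integral (e out))
β4 stroke at J1  (C2 outputs effort q/C2)
β0 stroke at J2  (only one flow-in slot at J1)
β3 stroke at R1  (only one flow-in slot at J2)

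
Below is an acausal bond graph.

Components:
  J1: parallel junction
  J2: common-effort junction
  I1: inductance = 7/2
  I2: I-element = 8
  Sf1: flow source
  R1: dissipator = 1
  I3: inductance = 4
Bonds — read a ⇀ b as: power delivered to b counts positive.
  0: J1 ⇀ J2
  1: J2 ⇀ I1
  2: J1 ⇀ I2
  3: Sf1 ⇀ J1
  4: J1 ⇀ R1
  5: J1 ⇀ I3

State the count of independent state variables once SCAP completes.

β3 stroke→Sf1  (Sf1: flow source, stroke at near end)
β1 stroke→I1  (I1 outputs flow p/I1)
β0 stroke→J2  (closing 0-jn rule on J2)
β2 stroke→I2  (I2: I, integral causality)
β5 stroke→I3  (prefer integral on I3)
β4 stroke→J1  (only one effort-in slot at J1)

3  (I1, I2, I3 all integral)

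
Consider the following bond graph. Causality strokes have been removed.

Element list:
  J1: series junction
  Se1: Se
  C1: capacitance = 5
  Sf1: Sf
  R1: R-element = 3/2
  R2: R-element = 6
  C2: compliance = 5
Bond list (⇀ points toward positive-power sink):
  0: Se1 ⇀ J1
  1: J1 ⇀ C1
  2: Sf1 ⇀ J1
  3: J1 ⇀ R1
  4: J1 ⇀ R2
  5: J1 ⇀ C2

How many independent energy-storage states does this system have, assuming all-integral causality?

b0 |J1  (source Se1 imposes e)
b2 |Sf1  (Sf1: flow source, stroke at near end)
b1 |J1  (common-f at J1 fixed by 2)
b3 |J1  (J1: bond 2 brought flow, rest push out)
b4 |J1  (1-jn J1 has f-setter on 2)
b5 |J1  (J1 flow already set via bond 2)

2  (C1, C2 all integral)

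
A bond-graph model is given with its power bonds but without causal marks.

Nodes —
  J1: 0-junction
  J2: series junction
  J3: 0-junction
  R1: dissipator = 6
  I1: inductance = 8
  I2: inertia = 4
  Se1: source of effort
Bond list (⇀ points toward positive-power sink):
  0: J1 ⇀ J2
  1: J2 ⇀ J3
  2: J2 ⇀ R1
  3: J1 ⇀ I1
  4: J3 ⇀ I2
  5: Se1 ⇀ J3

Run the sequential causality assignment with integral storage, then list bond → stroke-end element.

bond 5 |J3  (source Se1 imposes e)
bond 1 |J2  (J3: bond 5 brought effort, rest push out)
bond 4 |I2  (common-e at J3 fixed by 5)
bond 3 |I1  (I1: I, integral causality)
bond 0 |J1  (closing 0-jn rule on J1)
bond 2 |J2  (J2: bond 0 brought flow, rest push out)

b0 |J1
b1 |J2
b2 |J2
b3 |I1
b4 |I2
b5 |J3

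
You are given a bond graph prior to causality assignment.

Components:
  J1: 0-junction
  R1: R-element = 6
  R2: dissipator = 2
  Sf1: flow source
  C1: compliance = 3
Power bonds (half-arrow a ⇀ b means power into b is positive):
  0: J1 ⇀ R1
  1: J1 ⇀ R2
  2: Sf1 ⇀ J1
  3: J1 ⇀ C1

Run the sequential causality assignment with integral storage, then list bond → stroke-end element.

β2 stroke→Sf1  (Sf1 (Sf) sets flow on bond)
β3 stroke→J1  (C1 outputs effort q/C1)
β0 stroke→R1  (0-jn J1 has e-setter on 3)
β1 stroke→R2  (J1: bond 3 brought effort, rest push out)

bond 0 stroke→R1
bond 1 stroke→R2
bond 2 stroke→Sf1
bond 3 stroke→J1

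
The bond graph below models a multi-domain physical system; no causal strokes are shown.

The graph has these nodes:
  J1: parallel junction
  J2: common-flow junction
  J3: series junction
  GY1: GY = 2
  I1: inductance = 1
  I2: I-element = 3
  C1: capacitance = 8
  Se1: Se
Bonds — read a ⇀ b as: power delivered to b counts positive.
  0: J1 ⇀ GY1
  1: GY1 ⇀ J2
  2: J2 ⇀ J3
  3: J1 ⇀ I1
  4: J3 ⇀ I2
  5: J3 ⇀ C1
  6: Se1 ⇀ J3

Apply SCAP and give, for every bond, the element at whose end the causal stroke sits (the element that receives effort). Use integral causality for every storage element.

#0 |J1
#1 |J2
#2 |J3
#3 |I1
#4 |I2
#5 |J3
#6 |J3

b6 stroke→J3  (Se1 (Se) sets effort on bond)
b3 stroke→I1  (I1 integral (f out))
b0 stroke→J1  (J1 needs exactly one e-in)
b1 stroke→J2  (GY GY1: same side as bond 0)
b2 stroke→J3  (J2 needs exactly one f-in)
b4 stroke→I2  (I2 integral (f out))
b5 stroke→J3  (common-f at J3 fixed by 4)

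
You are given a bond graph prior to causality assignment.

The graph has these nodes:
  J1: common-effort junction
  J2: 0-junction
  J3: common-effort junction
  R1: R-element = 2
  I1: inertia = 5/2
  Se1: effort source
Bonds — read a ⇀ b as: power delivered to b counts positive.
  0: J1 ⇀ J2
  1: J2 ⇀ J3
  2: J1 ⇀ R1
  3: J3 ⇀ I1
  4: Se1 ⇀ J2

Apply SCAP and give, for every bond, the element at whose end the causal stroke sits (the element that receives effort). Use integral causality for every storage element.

b0 stroke at J1
b1 stroke at J3
b2 stroke at R1
b3 stroke at I1
b4 stroke at J2

β4 stroke→J2  (Se1 (Se) sets effort on bond)
β0 stroke→J1  (J2: bond 4 brought effort, rest push out)
β1 stroke→J3  (J2: bond 4 brought effort, rest push out)
β3 stroke→I1  (common-e at J3 fixed by 1)
β2 stroke→R1  (0-jn J1 has e-setter on 0)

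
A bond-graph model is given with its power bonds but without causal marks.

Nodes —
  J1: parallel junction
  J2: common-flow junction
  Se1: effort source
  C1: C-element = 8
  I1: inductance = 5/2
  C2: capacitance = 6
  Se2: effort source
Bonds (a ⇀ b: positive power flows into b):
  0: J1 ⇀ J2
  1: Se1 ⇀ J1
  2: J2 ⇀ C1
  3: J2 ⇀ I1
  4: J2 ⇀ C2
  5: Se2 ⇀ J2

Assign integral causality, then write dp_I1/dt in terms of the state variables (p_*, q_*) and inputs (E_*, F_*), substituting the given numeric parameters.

dp_I1/dt = E_Se1 + E_Se2 - q_C1/8 - q_C2/6

bond 1 stroke→J1  (source Se1 imposes e)
bond 5 stroke→J2  (Se2 fixes effort; stroke away)
bond 0 stroke→J2  (common-e at J1 fixed by 1)
bond 2 stroke→J2  (prefer integral on C1)
bond 3 stroke→I1  (prefer integral on I1)
bond 4 stroke→J2  (J2 flow already set via bond 3)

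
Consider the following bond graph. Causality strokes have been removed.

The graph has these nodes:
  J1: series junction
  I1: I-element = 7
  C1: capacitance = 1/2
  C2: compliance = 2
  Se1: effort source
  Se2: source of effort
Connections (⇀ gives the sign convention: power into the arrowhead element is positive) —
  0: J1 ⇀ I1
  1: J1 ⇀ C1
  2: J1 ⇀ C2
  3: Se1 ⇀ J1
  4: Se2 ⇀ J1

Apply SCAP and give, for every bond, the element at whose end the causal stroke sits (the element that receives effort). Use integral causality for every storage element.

b3 stroke at J1  (Se1: effort source, stroke at far end)
b4 stroke at J1  (Se2: effort source, stroke at far end)
b0 stroke at I1  (I1 outputs flow p/I1)
b1 stroke at J1  (common-f at J1 fixed by 0)
b2 stroke at J1  (1-jn J1 has f-setter on 0)

#0 stroke at I1
#1 stroke at J1
#2 stroke at J1
#3 stroke at J1
#4 stroke at J1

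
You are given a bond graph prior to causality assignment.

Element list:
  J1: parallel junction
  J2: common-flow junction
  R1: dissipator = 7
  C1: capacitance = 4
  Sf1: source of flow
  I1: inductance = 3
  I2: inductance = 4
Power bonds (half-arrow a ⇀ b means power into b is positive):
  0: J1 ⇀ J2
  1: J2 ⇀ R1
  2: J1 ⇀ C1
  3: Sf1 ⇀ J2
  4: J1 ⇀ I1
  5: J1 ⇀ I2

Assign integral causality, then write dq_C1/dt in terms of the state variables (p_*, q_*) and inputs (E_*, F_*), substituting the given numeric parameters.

dq_C1/dt = -F_Sf1 - p_I1/3 - p_I2/4

β3 |Sf1  (Sf1: flow source, stroke at near end)
β0 |J2  (1-jn J2 has f-setter on 3)
β1 |J2  (J2: bond 3 brought flow, rest push out)
β2 |J1  (prefer integral on C1)
β4 |I1  (J1 effort already set via bond 2)
β5 |I2  (0-jn J1 has e-setter on 2)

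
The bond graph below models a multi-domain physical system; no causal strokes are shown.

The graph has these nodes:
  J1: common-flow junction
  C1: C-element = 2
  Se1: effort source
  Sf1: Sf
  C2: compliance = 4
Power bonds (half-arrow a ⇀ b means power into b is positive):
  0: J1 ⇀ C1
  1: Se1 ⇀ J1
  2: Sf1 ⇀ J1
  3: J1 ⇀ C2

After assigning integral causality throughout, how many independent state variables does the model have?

2  (C1, C2 all integral)

#1 stroke→J1  (Se1: effort source, stroke at far end)
#2 stroke→Sf1  (Sf1 (Sf) sets flow on bond)
#0 stroke→J1  (1-jn J1 has f-setter on 2)
#3 stroke→J1  (J1 flow already set via bond 2)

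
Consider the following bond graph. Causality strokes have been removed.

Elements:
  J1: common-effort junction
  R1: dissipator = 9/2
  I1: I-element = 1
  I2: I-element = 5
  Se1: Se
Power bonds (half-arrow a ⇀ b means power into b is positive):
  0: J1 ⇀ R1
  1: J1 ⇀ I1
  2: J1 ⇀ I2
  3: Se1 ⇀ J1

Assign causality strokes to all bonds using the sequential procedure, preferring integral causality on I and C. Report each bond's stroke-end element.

#3 stroke→J1  (Se1: effort source, stroke at far end)
#0 stroke→R1  (J1: bond 3 brought effort, rest push out)
#1 stroke→I1  (J1: bond 3 brought effort, rest push out)
#2 stroke→I2  (common-e at J1 fixed by 3)

b0 stroke→R1
b1 stroke→I1
b2 stroke→I2
b3 stroke→J1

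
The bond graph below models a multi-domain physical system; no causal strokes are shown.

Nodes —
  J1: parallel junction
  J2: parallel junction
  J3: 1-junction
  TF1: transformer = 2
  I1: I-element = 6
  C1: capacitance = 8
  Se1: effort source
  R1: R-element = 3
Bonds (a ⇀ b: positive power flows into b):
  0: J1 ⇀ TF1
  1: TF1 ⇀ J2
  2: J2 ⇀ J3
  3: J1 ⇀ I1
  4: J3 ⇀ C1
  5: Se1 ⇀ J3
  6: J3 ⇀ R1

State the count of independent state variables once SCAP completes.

β5 →J3  (Se1 (Se) sets effort on bond)
β3 →I1  (I1: I, integral causality)
β0 →J1  (only one effort-in slot at J1)
β1 →TF1  (TF TF1: opposite of bond 0)
β2 →J2  (closing 0-jn rule on J2)
β4 →J3  (common-f at J3 fixed by 2)
β6 →J3  (J3 flow already set via bond 2)

2  (C1, I1 all integral)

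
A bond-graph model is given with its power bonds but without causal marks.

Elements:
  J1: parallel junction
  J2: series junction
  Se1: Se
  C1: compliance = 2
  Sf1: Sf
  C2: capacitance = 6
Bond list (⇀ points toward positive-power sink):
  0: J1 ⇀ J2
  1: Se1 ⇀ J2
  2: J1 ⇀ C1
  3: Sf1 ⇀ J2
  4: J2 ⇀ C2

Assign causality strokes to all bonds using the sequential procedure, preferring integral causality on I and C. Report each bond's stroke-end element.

β0 →J2
β1 →J2
β2 →J1
β3 →Sf1
β4 →J2

β1 stroke at J2  (source Se1 imposes e)
β3 stroke at Sf1  (source Sf1 imposes f)
β0 stroke at J2  (common-f at J2 fixed by 3)
β4 stroke at J2  (1-jn J2 has f-setter on 3)
β2 stroke at J1  (closing 0-jn rule on J1)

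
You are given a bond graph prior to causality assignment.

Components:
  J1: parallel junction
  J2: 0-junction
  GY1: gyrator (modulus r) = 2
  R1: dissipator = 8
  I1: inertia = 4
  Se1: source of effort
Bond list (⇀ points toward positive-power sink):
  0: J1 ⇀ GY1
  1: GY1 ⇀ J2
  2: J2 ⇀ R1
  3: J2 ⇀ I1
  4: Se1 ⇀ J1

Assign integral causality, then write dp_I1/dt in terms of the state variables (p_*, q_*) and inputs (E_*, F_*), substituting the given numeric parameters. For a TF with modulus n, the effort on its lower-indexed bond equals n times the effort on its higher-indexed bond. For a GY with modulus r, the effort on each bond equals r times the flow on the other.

dp_I1/dt = 4*E_Se1 - 2*p_I1

β4 →J1  (Se1: effort source, stroke at far end)
β0 →GY1  (0-jn J1 has e-setter on 4)
β1 →GY1  (GY1 both-in/both-out from 0)
β3 →I1  (prefer integral on I1)
β2 →J2  (J2 needs exactly one e-in)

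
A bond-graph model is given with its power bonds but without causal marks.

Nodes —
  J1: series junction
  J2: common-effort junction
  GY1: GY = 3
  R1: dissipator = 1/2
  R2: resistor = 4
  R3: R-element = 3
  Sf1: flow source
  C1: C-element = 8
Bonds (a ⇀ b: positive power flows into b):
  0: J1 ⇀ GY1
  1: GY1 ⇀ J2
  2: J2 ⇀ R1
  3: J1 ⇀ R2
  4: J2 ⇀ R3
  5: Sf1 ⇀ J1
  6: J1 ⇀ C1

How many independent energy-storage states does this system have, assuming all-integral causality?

1  (C1 all integral)

b5 stroke→Sf1  (Sf1 (Sf) sets flow on bond)
b0 stroke→J1  (J1: bond 5 brought flow, rest push out)
b3 stroke→J1  (common-f at J1 fixed by 5)
b6 stroke→J1  (J1: bond 5 brought flow, rest push out)
b1 stroke→J2  (GY1 both-in/both-out from 0)
b2 stroke→R1  (J2 effort already set via bond 1)
b4 stroke→R3  (J2 effort already set via bond 1)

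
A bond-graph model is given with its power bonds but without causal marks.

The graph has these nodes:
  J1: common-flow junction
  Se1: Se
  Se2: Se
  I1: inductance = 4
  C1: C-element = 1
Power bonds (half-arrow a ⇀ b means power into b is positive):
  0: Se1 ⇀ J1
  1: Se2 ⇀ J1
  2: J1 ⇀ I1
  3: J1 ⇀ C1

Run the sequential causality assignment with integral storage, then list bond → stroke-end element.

β0 |J1  (source Se1 imposes e)
β1 |J1  (Se2 fixes effort; stroke away)
β2 |I1  (I1: I, integral causality)
β3 |J1  (J1: bond 2 brought flow, rest push out)

bond 0 stroke→J1
bond 1 stroke→J1
bond 2 stroke→I1
bond 3 stroke→J1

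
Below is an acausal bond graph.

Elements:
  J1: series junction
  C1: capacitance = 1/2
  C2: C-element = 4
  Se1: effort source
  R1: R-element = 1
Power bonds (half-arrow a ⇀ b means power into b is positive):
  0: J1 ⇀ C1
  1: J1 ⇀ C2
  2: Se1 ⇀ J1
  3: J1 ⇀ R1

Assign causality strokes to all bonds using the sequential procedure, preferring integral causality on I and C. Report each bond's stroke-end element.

#0 |J1
#1 |J1
#2 |J1
#3 |R1

#2 stroke at J1  (Se1 (Se) sets effort on bond)
#0 stroke at J1  (C1: C, integral causality)
#1 stroke at J1  (prefer integral on C2)
#3 stroke at R1  (only one flow-in slot at J1)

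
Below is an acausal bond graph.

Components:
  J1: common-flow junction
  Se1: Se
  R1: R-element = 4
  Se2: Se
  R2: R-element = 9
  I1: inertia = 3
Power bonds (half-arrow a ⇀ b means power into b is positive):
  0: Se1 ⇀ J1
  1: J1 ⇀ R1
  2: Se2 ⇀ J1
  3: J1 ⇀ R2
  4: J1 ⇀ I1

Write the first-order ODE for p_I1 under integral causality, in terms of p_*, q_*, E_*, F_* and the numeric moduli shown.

dp_I1/dt = E_Se1 + E_Se2 - 13*p_I1/3

bond 0 stroke→J1  (source Se1 imposes e)
bond 2 stroke→J1  (Se2 (Se) sets effort on bond)
bond 4 stroke→I1  (I1: I, integral causality)
bond 1 stroke→J1  (common-f at J1 fixed by 4)
bond 3 stroke→J1  (common-f at J1 fixed by 4)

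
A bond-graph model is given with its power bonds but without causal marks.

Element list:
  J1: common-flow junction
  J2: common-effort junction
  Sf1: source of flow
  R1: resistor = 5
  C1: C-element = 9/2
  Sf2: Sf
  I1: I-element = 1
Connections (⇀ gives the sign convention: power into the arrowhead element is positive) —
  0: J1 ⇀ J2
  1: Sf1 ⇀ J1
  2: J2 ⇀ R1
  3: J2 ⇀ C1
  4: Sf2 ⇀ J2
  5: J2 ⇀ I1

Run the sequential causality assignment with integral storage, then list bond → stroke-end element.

#0 |J1
#1 |Sf1
#2 |R1
#3 |J2
#4 |Sf2
#5 |I1

b1 →Sf1  (Sf1 (Sf) sets flow on bond)
b4 →Sf2  (Sf2: flow source, stroke at near end)
b0 →J1  (J1: bond 1 brought flow, rest push out)
b3 →J2  (C1 integral (e out))
b2 →R1  (J2 effort already set via bond 3)
b5 →I1  (common-e at J2 fixed by 3)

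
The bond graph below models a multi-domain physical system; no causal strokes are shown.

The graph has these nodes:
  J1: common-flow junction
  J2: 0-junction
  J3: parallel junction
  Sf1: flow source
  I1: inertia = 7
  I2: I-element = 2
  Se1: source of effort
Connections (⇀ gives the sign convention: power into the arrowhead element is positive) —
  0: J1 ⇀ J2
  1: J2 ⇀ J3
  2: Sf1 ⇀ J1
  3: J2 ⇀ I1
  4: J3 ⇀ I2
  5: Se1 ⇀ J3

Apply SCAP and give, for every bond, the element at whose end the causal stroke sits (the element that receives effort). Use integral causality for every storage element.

#0 stroke at J1
#1 stroke at J2
#2 stroke at Sf1
#3 stroke at I1
#4 stroke at I2
#5 stroke at J3

bond 2 stroke→Sf1  (Sf1: flow source, stroke at near end)
bond 5 stroke→J3  (Se1 fixes effort; stroke away)
bond 0 stroke→J1  (J1: bond 2 brought flow, rest push out)
bond 1 stroke→J2  (common-e at J3 fixed by 5)
bond 4 stroke→I2  (0-jn J3 has e-setter on 5)
bond 3 stroke→I1  (0-jn J2 has e-setter on 1)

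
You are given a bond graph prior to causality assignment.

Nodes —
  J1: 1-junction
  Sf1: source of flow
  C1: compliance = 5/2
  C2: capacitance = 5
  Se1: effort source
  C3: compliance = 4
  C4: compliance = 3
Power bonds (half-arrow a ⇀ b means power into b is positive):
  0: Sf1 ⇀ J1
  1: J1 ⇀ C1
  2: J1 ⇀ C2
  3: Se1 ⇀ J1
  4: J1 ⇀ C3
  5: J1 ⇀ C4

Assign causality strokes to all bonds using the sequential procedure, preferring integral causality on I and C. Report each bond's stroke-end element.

β0 →Sf1
β1 →J1
β2 →J1
β3 →J1
β4 →J1
β5 →J1

#0 stroke→Sf1  (Sf1 (Sf) sets flow on bond)
#3 stroke→J1  (source Se1 imposes e)
#1 stroke→J1  (common-f at J1 fixed by 0)
#2 stroke→J1  (common-f at J1 fixed by 0)
#4 stroke→J1  (1-jn J1 has f-setter on 0)
#5 stroke→J1  (J1 flow already set via bond 0)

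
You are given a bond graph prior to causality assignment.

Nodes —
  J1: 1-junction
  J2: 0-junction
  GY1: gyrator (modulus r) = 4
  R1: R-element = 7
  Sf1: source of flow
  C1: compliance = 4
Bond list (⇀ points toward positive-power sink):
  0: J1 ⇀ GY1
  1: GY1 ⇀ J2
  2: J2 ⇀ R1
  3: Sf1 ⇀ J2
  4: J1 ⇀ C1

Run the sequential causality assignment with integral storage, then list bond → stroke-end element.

#3 stroke→Sf1  (source Sf1 imposes f)
#4 stroke→J1  (C1: C, integral causality)
#0 stroke→GY1  (closing 1-jn rule on J1)
#1 stroke→GY1  (GY1: gyrator matches bond 0)
#2 stroke→J2  (closing 0-jn rule on J2)

β0 stroke→GY1
β1 stroke→GY1
β2 stroke→J2
β3 stroke→Sf1
β4 stroke→J1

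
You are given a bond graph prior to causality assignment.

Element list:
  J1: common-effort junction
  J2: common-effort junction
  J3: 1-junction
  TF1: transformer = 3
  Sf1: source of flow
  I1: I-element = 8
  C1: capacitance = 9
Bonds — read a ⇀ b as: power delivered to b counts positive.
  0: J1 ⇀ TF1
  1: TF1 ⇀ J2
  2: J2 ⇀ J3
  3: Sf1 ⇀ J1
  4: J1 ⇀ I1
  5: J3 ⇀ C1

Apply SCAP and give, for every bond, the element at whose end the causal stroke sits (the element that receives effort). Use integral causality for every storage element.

b0 |J1
b1 |TF1
b2 |J2
b3 |Sf1
b4 |I1
b5 |J3

bond 3 stroke at Sf1  (source Sf1 imposes f)
bond 4 stroke at I1  (I1: I, integral causality)
bond 0 stroke at J1  (J1: last free bond brings effort in)
bond 1 stroke at TF1  (TF1: transformer flips bond 0)
bond 2 stroke at J2  (closing 0-jn rule on J2)
bond 5 stroke at J3  (J3: bond 2 brought flow, rest push out)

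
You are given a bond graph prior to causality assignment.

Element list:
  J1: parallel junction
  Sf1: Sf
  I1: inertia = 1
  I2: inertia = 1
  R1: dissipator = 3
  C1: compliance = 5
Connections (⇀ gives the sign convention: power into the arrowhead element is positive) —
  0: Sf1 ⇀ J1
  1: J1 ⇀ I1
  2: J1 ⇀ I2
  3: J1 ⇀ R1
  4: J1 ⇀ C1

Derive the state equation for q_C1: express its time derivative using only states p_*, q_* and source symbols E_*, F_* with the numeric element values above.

b0 →Sf1  (source Sf1 imposes f)
b1 →I1  (I1 outputs flow p/I1)
b2 →I2  (prefer integral on I2)
b4 →J1  (C1 outputs effort q/C1)
b3 →R1  (common-e at J1 fixed by 4)

dq_C1/dt = F_Sf1 - p_I1 - p_I2 - q_C1/15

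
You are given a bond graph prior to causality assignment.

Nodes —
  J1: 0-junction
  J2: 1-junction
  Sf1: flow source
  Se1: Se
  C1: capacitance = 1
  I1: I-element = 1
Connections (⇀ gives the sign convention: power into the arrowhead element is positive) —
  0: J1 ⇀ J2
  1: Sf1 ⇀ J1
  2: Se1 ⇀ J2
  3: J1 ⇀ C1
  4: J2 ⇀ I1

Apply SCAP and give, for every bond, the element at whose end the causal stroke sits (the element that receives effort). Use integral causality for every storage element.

#0 |J2
#1 |Sf1
#2 |J2
#3 |J1
#4 |I1

#1 →Sf1  (source Sf1 imposes f)
#2 →J2  (source Se1 imposes e)
#3 →J1  (C1 integral (e out))
#0 →J2  (J1: bond 3 brought effort, rest push out)
#4 →I1  (J2 needs exactly one f-in)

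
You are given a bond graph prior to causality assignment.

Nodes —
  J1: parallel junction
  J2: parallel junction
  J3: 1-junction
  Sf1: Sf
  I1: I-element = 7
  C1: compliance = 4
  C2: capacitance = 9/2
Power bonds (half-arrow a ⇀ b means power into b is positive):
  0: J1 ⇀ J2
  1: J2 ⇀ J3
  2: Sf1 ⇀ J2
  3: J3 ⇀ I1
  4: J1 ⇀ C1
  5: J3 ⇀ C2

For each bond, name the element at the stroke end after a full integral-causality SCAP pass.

β2 →Sf1  (Sf1 fixes flow; stroke at Sf1)
β3 →I1  (I1 integral (f out))
β1 →J3  (J3: bond 3 brought flow, rest push out)
β5 →J3  (J3 flow already set via bond 3)
β0 →J2  (closing 0-jn rule on J2)
β4 →J1  (only one effort-in slot at J1)

bond 0 stroke→J2
bond 1 stroke→J3
bond 2 stroke→Sf1
bond 3 stroke→I1
bond 4 stroke→J1
bond 5 stroke→J3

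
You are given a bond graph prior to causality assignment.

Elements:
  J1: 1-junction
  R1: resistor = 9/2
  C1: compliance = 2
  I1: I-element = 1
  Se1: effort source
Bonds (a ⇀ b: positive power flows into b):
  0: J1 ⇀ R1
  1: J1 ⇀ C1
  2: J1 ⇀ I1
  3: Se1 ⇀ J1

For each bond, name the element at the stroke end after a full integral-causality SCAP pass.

#0 stroke→J1
#1 stroke→J1
#2 stroke→I1
#3 stroke→J1

b3 stroke→J1  (Se1: effort source, stroke at far end)
b1 stroke→J1  (C1 outputs effort q/C1)
b2 stroke→I1  (I1 outputs flow p/I1)
b0 stroke→J1  (J1 flow already set via bond 2)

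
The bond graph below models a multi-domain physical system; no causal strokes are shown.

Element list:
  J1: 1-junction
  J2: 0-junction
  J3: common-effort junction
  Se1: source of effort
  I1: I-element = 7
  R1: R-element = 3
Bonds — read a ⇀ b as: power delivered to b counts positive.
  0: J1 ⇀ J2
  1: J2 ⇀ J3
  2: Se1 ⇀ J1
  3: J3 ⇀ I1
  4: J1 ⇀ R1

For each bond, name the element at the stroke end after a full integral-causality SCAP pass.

#2 →J1  (Se1 fixes effort; stroke away)
#3 →I1  (I1 outputs flow p/I1)
#1 →J3  (closing 0-jn rule on J3)
#0 →J2  (J2: last free bond brings effort in)
#4 →J1  (J1 flow already set via bond 0)

#0 |J2
#1 |J3
#2 |J1
#3 |I1
#4 |J1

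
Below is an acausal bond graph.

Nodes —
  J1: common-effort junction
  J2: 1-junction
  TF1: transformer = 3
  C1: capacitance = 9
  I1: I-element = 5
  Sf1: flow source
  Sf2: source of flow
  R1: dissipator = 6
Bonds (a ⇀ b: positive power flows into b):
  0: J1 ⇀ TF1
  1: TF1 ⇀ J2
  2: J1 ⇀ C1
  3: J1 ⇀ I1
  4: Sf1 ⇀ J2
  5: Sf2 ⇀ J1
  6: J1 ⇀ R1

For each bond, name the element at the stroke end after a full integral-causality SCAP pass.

#4 →Sf1  (Sf1 (Sf) sets flow on bond)
#5 →Sf2  (Sf2 fixes flow; stroke at Sf2)
#1 →J2  (J2: bond 4 brought flow, rest push out)
#0 →TF1  (through TF1, causality passes straight; one stroke at TF1)
#2 →J1  (C1 outputs effort q/C1)
#3 →I1  (J1 effort already set via bond 2)
#6 →R1  (J1: bond 2 brought effort, rest push out)

#0 |TF1
#1 |J2
#2 |J1
#3 |I1
#4 |Sf1
#5 |Sf2
#6 |R1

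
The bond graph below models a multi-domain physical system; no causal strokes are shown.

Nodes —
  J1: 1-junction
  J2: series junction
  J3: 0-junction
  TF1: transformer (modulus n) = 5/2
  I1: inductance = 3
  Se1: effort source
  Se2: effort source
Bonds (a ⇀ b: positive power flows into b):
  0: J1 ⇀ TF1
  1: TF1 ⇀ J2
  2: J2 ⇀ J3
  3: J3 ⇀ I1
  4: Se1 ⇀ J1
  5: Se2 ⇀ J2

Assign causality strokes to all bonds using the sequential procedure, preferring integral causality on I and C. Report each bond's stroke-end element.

bond 0 →TF1
bond 1 →J2
bond 2 →J3
bond 3 →I1
bond 4 →J1
bond 5 →J2

#4 stroke→J1  (Se1 (Se) sets effort on bond)
#5 stroke→J2  (Se2 fixes effort; stroke away)
#0 stroke→TF1  (J1: last free bond brings flow in)
#1 stroke→J2  (TF TF1: opposite of bond 0)
#2 stroke→J3  (J2: last free bond brings flow in)
#3 stroke→I1  (common-e at J3 fixed by 2)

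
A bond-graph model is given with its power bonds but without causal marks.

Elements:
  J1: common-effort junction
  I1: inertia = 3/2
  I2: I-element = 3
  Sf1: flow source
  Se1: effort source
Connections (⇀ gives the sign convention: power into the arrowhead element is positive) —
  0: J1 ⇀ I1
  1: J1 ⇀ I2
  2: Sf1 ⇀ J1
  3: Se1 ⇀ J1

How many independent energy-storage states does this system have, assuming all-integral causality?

bond 2 stroke→Sf1  (source Sf1 imposes f)
bond 3 stroke→J1  (source Se1 imposes e)
bond 0 stroke→I1  (0-jn J1 has e-setter on 3)
bond 1 stroke→I2  (common-e at J1 fixed by 3)

2  (I1, I2 all integral)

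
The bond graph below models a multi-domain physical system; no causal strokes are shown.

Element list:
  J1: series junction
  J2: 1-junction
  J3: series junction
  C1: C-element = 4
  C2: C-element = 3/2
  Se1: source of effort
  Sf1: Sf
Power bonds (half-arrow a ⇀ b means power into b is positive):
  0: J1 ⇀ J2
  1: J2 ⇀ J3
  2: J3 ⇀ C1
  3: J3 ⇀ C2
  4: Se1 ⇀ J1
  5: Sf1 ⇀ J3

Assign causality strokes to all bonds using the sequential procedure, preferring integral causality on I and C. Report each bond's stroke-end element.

#0 stroke→J2
#1 stroke→J3
#2 stroke→J3
#3 stroke→J3
#4 stroke→J1
#5 stroke→Sf1

bond 4 |J1  (Se1: effort source, stroke at far end)
bond 5 |Sf1  (source Sf1 imposes f)
bond 0 |J2  (J1: last free bond brings flow in)
bond 1 |J3  (only one flow-in slot at J2)
bond 2 |J3  (J3 flow already set via bond 5)
bond 3 |J3  (1-jn J3 has f-setter on 5)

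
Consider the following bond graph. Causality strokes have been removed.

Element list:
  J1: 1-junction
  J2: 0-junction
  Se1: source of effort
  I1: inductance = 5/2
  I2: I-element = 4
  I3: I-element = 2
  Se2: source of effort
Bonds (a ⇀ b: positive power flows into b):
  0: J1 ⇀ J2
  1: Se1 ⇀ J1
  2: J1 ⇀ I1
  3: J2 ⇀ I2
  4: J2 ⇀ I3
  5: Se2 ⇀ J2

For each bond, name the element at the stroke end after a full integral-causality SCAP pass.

β1 stroke→J1  (source Se1 imposes e)
β5 stroke→J2  (Se2 (Se) sets effort on bond)
β0 stroke→J1  (common-e at J2 fixed by 5)
β3 stroke→I2  (0-jn J2 has e-setter on 5)
β4 stroke→I3  (J2 effort already set via bond 5)
β2 stroke→I1  (only one flow-in slot at J1)

b0 stroke→J1
b1 stroke→J1
b2 stroke→I1
b3 stroke→I2
b4 stroke→I3
b5 stroke→J2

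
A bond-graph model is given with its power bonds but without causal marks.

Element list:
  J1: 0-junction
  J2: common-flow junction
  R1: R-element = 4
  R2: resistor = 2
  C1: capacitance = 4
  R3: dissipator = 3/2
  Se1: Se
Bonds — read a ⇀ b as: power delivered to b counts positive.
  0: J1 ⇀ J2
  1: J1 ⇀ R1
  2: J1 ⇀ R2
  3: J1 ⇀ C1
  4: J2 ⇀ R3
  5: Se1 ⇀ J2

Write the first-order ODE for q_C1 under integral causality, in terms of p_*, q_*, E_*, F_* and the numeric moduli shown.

b5 |J2  (Se1: effort source, stroke at far end)
b3 |J1  (C1: C, integral causality)
b0 |J2  (J1 effort already set via bond 3)
b1 |R1  (J1: bond 3 brought effort, rest push out)
b2 |R2  (J1 effort already set via bond 3)
b4 |R3  (only one flow-in slot at J2)

dq_C1/dt = -2*E_Se1/3 - 17*q_C1/48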